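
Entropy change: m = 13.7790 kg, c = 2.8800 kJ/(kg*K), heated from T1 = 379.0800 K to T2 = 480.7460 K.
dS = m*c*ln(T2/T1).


T2/T1 = 1.2682
ln(T2/T1) = 0.2376
dS = 13.7790 * 2.8800 * 0.2376 = 9.4285 kJ/K

9.4285 kJ/K


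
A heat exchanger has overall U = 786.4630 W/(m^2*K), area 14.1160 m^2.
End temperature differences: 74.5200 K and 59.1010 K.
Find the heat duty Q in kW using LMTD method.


LMTD = 66.5129 K
Q = 786.4630 * 14.1160 * 66.5129 = 738407.0124 W = 738.4070 kW

738.4070 kW


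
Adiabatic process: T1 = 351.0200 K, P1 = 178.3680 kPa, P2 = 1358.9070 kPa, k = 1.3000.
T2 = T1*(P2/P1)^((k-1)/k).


(k-1)/k = 0.2308
(P2/P1)^exp = 1.5978
T2 = 351.0200 * 1.5978 = 560.8426 K

560.8426 K


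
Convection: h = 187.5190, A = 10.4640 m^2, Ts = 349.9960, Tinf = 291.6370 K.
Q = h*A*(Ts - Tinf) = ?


dT = 58.3590 K
Q = 187.5190 * 10.4640 * 58.3590 = 114511.9607 W

114511.9607 W


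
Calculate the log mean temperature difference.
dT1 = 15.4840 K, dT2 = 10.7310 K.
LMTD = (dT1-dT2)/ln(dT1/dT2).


dT1/dT2 = 1.4429
ln(dT1/dT2) = 0.3667
LMTD = 4.7530 / 0.3667 = 12.9626 K

12.9626 K


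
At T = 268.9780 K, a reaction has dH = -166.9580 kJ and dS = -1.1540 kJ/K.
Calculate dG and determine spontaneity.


T*dS = 268.9780 * -1.1540 = -310.4006 kJ
dG = -166.9580 + 310.4006 = 143.4426 kJ (non-spontaneous)

dG = 143.4426 kJ, non-spontaneous


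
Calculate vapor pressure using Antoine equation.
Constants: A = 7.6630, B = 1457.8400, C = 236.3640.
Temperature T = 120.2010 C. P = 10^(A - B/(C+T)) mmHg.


C+T = 356.5650
B/(C+T) = 4.0886
log10(P) = 7.6630 - 4.0886 = 3.5744
P = 10^3.5744 = 3753.4678 mmHg

3753.4678 mmHg


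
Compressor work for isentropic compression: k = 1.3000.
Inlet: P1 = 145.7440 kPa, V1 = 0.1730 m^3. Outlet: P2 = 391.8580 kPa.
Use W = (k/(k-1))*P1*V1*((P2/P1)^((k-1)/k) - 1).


(k-1)/k = 0.2308
(P2/P1)^exp = 1.2564
W = 4.3333 * 145.7440 * 0.1730 * (1.2564 - 1) = 28.0129 kJ

28.0129 kJ


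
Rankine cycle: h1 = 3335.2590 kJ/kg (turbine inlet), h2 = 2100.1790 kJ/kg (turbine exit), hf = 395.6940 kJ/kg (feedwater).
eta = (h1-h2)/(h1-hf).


W = 1235.0800 kJ/kg
Q_in = 2939.5650 kJ/kg
eta = 0.4202 = 42.0157%

eta = 42.0157%


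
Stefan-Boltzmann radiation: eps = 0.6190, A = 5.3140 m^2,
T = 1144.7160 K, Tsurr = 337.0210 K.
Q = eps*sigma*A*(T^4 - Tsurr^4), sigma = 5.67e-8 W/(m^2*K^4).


T^4 = 1.7171e+12
Tsurr^4 = 1.2901e+10
Q = 0.6190 * 5.67e-8 * 5.3140 * 1.7042e+12 = 317841.7329 W

317841.7329 W


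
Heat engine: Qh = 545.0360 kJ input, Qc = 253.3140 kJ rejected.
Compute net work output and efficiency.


W = 545.0360 - 253.3140 = 291.7220 kJ
eta = 291.7220 / 545.0360 = 0.5352 = 53.5234%

W = 291.7220 kJ, eta = 53.5234%


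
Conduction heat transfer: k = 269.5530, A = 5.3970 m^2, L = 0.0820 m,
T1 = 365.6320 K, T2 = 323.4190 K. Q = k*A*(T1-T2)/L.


dT = 42.2130 K
Q = 269.5530 * 5.3970 * 42.2130 / 0.0820 = 748908.8334 W

748908.8334 W


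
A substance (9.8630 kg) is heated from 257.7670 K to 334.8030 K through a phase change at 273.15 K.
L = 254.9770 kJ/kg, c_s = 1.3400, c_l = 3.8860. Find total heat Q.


Q1 (sensible, solid) = 9.8630 * 1.3400 * 15.3830 = 203.3082 kJ
Q2 (latent) = 9.8630 * 254.9770 = 2514.8382 kJ
Q3 (sensible, liquid) = 9.8630 * 3.8860 * 61.6530 = 2363.0126 kJ
Q_total = 5081.1590 kJ

5081.1590 kJ


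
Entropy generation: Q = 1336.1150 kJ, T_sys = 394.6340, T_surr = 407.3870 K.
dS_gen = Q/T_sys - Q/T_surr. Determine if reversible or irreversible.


dS_sys = 1336.1150/394.6340 = 3.3857 kJ/K
dS_surr = -1336.1150/407.3870 = -3.2797 kJ/K
dS_gen = 3.3857 - 3.2797 = 0.1060 kJ/K (irreversible)

dS_gen = 0.1060 kJ/K, irreversible


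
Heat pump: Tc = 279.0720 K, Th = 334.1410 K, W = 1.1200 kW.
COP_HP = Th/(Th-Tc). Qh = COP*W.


COP = 334.1410 / 55.0690 = 6.0677
Qh = 6.0677 * 1.1200 = 6.7958 kW

COP = 6.0677, Qh = 6.7958 kW


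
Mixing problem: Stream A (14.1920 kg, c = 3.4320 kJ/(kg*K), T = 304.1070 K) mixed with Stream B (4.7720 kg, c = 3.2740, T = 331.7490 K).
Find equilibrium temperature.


num = 19995.2124
den = 64.3305
Tf = 310.8202 K

310.8202 K


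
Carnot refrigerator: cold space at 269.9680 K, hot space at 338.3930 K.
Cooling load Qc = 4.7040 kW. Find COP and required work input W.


COP = 269.9680 / 68.4250 = 3.9455
W = 4.7040 / 3.9455 = 1.1923 kW

COP = 3.9455, W = 1.1923 kW


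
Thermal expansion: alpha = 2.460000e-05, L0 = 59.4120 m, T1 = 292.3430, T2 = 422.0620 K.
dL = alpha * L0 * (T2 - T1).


dT = 129.7190 K
dL = 2.460000e-05 * 59.4120 * 129.7190 = 0.189589 m
L_final = 59.601589 m

dL = 0.189589 m


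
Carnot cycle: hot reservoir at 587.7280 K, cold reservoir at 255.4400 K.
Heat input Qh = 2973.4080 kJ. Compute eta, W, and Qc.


eta = 1 - 255.4400/587.7280 = 0.5654
W = 0.5654 * 2973.4080 = 1681.0970 kJ
Qc = 2973.4080 - 1681.0970 = 1292.3110 kJ

eta = 56.5377%, W = 1681.0970 kJ, Qc = 1292.3110 kJ


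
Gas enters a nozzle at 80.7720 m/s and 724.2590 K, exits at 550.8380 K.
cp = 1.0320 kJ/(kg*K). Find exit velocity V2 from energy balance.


dT = 173.4210 K
2*cp*1000*dT = 357940.9440
V1^2 = 6524.1160
V2 = sqrt(364465.0600) = 603.7094 m/s

603.7094 m/s


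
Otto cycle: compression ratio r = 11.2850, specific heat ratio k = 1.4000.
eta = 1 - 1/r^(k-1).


r^(k-1) = 2.6363
eta = 1 - 1/2.6363 = 0.6207 = 62.0686%

62.0686%


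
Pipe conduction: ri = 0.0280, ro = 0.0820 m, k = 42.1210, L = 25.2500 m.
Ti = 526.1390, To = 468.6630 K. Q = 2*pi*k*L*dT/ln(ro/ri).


dT = 57.4760 K
ln(ro/ri) = 1.0745
Q = 2*pi*42.1210*25.2500*57.4760 / 1.0745 = 357448.9980 W

357448.9980 W


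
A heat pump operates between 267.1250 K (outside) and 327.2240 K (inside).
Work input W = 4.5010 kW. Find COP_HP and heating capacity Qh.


COP = 327.2240 / 60.0990 = 5.4447
Qh = 5.4447 * 4.5010 = 24.5068 kW

COP = 5.4447, Qh = 24.5068 kW


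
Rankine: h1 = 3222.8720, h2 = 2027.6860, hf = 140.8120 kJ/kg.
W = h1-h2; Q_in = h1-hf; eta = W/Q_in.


W = 1195.1860 kJ/kg
Q_in = 3082.0600 kJ/kg
eta = 0.3878 = 38.7788%

eta = 38.7788%


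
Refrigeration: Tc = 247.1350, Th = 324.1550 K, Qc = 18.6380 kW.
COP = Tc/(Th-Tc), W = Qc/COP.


COP = 247.1350 / 77.0200 = 3.2087
W = 18.6380 / 3.2087 = 5.8086 kW

COP = 3.2087, W = 5.8086 kW


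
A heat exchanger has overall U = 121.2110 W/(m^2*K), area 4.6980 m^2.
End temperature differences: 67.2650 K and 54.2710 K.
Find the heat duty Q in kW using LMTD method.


LMTD = 60.5357 K
Q = 121.2110 * 4.6980 * 60.5357 = 34472.0380 W = 34.4720 kW

34.4720 kW


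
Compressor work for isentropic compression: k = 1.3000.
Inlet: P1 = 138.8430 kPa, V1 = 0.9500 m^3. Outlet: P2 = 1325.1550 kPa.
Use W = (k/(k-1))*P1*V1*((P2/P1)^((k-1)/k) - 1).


(k-1)/k = 0.2308
(P2/P1)^exp = 1.6830
W = 4.3333 * 138.8430 * 0.9500 * (1.6830 - 1) = 390.4055 kJ

390.4055 kJ


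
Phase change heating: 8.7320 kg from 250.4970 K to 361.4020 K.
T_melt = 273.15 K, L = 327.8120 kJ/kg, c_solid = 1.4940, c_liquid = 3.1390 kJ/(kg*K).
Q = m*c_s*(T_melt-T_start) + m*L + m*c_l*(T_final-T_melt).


Q1 (sensible, solid) = 8.7320 * 1.4940 * 22.6530 = 295.5222 kJ
Q2 (latent) = 8.7320 * 327.8120 = 2862.4544 kJ
Q3 (sensible, liquid) = 8.7320 * 3.1390 * 88.2520 = 2418.9651 kJ
Q_total = 5576.9416 kJ

5576.9416 kJ


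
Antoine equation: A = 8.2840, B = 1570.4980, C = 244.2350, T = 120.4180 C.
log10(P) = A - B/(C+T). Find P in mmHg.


C+T = 364.6530
B/(C+T) = 4.3068
log10(P) = 8.2840 - 4.3068 = 3.9772
P = 10^3.9772 = 9487.9266 mmHg

9487.9266 mmHg


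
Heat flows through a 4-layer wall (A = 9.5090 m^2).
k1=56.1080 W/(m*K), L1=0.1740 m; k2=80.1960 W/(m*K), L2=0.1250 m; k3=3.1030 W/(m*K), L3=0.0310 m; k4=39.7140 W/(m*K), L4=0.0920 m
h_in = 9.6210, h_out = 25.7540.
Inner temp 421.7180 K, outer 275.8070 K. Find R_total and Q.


R_conv_in = 1/(9.6210*9.5090) = 0.0109
R_1 = 0.1740/(56.1080*9.5090) = 0.0003
R_2 = 0.1250/(80.1960*9.5090) = 0.0002
R_3 = 0.0310/(3.1030*9.5090) = 0.0011
R_4 = 0.0920/(39.7140*9.5090) = 0.0002
R_conv_out = 1/(25.7540*9.5090) = 0.0041
R_total = 0.0168 K/W
Q = 145.9110 / 0.0168 = 8686.0617 W

R_total = 0.0168 K/W, Q = 8686.0617 W


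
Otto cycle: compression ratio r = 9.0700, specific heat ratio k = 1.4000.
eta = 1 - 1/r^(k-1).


r^(k-1) = 2.4157
eta = 1 - 1/2.4157 = 0.5860 = 58.6041%

58.6041%


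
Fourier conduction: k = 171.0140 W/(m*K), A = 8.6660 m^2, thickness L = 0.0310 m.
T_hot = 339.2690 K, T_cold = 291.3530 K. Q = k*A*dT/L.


dT = 47.9160 K
Q = 171.0140 * 8.6660 * 47.9160 / 0.0310 = 2290705.2560 W

2290705.2560 W


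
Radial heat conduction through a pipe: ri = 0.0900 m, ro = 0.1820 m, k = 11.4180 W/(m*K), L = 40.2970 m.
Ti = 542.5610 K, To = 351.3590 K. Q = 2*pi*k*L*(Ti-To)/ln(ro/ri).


dT = 191.2020 K
ln(ro/ri) = 0.7042
Q = 2*pi*11.4180*40.2970*191.2020 / 0.7042 = 784947.9728 W

784947.9728 W


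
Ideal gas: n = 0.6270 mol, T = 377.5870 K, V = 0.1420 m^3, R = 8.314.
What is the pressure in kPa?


P = nRT/V = 0.6270 * 8.314 * 377.5870 / 0.1420
= 1968.3150 / 0.1420 = 13861.3730 Pa = 13.8614 kPa

13.8614 kPa


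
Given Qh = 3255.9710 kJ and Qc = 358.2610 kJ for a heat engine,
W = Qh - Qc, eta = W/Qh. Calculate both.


W = 3255.9710 - 358.2610 = 2897.7100 kJ
eta = 2897.7100 / 3255.9710 = 0.8900 = 88.9968%

W = 2897.7100 kJ, eta = 88.9968%


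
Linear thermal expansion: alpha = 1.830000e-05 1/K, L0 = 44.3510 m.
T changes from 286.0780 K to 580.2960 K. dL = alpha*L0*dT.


dT = 294.2180 K
dL = 1.830000e-05 * 44.3510 * 294.2180 = 0.238794 m
L_final = 44.589794 m

dL = 0.238794 m


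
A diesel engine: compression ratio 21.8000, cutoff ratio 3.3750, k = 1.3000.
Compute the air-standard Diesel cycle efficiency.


r^(k-1) = 2.5208
rc^k = 4.8613
eta = 0.5039 = 50.3872%

50.3872%


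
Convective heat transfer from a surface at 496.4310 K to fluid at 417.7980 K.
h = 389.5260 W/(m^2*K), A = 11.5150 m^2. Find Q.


dT = 78.6330 K
Q = 389.5260 * 11.5150 * 78.6330 = 352699.8205 W

352699.8205 W


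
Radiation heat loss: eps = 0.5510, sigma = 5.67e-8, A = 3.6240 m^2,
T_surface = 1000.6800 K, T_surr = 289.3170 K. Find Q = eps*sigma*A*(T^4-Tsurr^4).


T^4 = 1.0027e+12
Tsurr^4 = 7.0064e+09
Q = 0.5510 * 5.67e-8 * 3.6240 * 9.9572e+11 = 112734.9276 W

112734.9276 W


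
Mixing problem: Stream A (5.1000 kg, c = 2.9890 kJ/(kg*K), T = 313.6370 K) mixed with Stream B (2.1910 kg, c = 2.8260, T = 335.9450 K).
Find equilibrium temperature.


num = 6861.1439
den = 21.4357
Tf = 320.0807 K

320.0807 K


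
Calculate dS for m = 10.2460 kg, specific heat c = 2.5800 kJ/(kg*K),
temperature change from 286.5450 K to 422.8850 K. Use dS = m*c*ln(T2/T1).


T2/T1 = 1.4758
ln(T2/T1) = 0.3892
dS = 10.2460 * 2.5800 * 0.3892 = 10.2885 kJ/K

10.2885 kJ/K


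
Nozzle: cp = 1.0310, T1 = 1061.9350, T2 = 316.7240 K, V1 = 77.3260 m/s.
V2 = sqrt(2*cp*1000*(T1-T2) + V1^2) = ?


dT = 745.2110 K
2*cp*1000*dT = 1536625.0820
V1^2 = 5979.3103
V2 = sqrt(1542604.3923) = 1242.0163 m/s

1242.0163 m/s


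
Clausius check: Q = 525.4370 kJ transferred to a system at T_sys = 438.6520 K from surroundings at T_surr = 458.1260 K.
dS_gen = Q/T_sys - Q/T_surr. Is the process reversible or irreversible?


dS_sys = 525.4370/438.6520 = 1.1978 kJ/K
dS_surr = -525.4370/458.1260 = -1.1469 kJ/K
dS_gen = 1.1978 - 1.1469 = 0.0509 kJ/K (irreversible)

dS_gen = 0.0509 kJ/K, irreversible


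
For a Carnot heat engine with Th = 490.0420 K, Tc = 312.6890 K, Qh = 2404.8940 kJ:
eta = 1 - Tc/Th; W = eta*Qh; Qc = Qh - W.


eta = 1 - 312.6890/490.0420 = 0.3619
W = 0.3619 * 2404.8940 = 870.3645 kJ
Qc = 2404.8940 - 870.3645 = 1534.5295 kJ

eta = 36.1914%, W = 870.3645 kJ, Qc = 1534.5295 kJ


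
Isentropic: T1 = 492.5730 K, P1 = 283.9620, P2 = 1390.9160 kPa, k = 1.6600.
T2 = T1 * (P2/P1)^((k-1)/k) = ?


(k-1)/k = 0.3976
(P2/P1)^exp = 1.8808
T2 = 492.5730 * 1.8808 = 926.4546 K

926.4546 K


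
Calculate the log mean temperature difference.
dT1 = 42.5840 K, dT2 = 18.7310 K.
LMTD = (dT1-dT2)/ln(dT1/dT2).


dT1/dT2 = 2.2735
ln(dT1/dT2) = 0.8213
LMTD = 23.8530 / 0.8213 = 29.0430 K

29.0430 K


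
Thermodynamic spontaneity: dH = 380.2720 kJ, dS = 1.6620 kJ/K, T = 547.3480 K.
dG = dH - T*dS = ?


T*dS = 547.3480 * 1.6620 = 909.6924 kJ
dG = 380.2720 - 909.6924 = -529.4204 kJ (spontaneous)

dG = -529.4204 kJ, spontaneous


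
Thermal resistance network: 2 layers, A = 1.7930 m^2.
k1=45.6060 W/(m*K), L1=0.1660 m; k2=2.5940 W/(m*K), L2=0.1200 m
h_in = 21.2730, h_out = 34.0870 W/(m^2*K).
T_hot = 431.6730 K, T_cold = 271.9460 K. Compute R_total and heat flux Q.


R_conv_in = 1/(21.2730*1.7930) = 0.0262
R_1 = 0.1660/(45.6060*1.7930) = 0.0020
R_2 = 0.1200/(2.5940*1.7930) = 0.0258
R_conv_out = 1/(34.0870*1.7930) = 0.0164
R_total = 0.0704 K/W
Q = 159.7270 / 0.0704 = 2268.5275 W

R_total = 0.0704 K/W, Q = 2268.5275 W


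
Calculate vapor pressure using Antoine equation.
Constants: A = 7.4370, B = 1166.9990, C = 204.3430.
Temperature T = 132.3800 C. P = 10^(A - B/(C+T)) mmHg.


C+T = 336.7230
B/(C+T) = 3.4658
log10(P) = 7.4370 - 3.4658 = 3.9712
P = 10^3.9712 = 9359.3621 mmHg

9359.3621 mmHg


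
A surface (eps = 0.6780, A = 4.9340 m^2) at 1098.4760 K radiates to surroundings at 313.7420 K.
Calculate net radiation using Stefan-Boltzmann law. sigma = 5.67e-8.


T^4 = 1.4560e+12
Tsurr^4 = 9.6893e+09
Q = 0.6780 * 5.67e-8 * 4.9340 * 1.4463e+12 = 274330.7121 W

274330.7121 W


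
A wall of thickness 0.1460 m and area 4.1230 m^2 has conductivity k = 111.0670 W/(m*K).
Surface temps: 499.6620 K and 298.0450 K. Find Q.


dT = 201.6170 K
Q = 111.0670 * 4.1230 * 201.6170 / 0.1460 = 632372.0533 W

632372.0533 W


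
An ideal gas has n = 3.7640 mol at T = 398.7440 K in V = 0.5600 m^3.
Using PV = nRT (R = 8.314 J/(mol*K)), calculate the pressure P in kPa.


P = nRT/V = 3.7640 * 8.314 * 398.7440 / 0.5600
= 12478.2533 / 0.5600 = 22282.5951 Pa = 22.2826 kPa

22.2826 kPa


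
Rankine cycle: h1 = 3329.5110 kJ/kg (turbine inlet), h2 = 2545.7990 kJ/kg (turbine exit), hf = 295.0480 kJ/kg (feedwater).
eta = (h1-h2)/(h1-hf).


W = 783.7120 kJ/kg
Q_in = 3034.4630 kJ/kg
eta = 0.2583 = 25.8270%

eta = 25.8270%


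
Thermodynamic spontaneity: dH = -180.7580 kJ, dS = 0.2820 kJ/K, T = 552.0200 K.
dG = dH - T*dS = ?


T*dS = 552.0200 * 0.2820 = 155.6696 kJ
dG = -180.7580 - 155.6696 = -336.4276 kJ (spontaneous)

dG = -336.4276 kJ, spontaneous


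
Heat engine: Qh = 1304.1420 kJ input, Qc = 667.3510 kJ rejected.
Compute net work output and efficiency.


W = 1304.1420 - 667.3510 = 636.7910 kJ
eta = 636.7910 / 1304.1420 = 0.4883 = 48.8283%

W = 636.7910 kJ, eta = 48.8283%


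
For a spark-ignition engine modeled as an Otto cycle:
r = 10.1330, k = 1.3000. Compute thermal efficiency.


r^(k-1) = 2.0032
eta = 1 - 1/2.0032 = 0.5008 = 50.0795%

50.0795%


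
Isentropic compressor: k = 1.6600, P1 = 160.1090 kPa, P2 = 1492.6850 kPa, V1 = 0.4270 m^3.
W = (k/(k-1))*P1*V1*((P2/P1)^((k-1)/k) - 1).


(k-1)/k = 0.3976
(P2/P1)^exp = 2.4293
W = 2.5152 * 160.1090 * 0.4270 * (2.4293 - 1) = 245.7747 kJ

245.7747 kJ


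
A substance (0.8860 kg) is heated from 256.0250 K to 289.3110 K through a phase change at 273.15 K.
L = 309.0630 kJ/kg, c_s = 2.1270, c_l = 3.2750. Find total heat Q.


Q1 (sensible, solid) = 0.8860 * 2.1270 * 17.1250 = 32.2724 kJ
Q2 (latent) = 0.8860 * 309.0630 = 273.8298 kJ
Q3 (sensible, liquid) = 0.8860 * 3.2750 * 16.1610 = 46.8936 kJ
Q_total = 352.9958 kJ

352.9958 kJ


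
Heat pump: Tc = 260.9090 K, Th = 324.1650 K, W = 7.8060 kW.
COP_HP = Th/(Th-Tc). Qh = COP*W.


COP = 324.1650 / 63.2560 = 5.1247
Qh = 5.1247 * 7.8060 = 40.0030 kW

COP = 5.1247, Qh = 40.0030 kW


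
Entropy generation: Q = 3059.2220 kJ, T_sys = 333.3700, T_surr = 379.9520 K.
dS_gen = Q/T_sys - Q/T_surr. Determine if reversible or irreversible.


dS_sys = 3059.2220/333.3700 = 9.1767 kJ/K
dS_surr = -3059.2220/379.9520 = -8.0516 kJ/K
dS_gen = 9.1767 - 8.0516 = 1.1251 kJ/K (irreversible)

dS_gen = 1.1251 kJ/K, irreversible


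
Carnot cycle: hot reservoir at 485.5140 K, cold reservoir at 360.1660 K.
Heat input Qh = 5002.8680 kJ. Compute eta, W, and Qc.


eta = 1 - 360.1660/485.5140 = 0.2582
W = 0.2582 * 5002.8680 = 1291.6198 kJ
Qc = 5002.8680 - 1291.6198 = 3711.2482 kJ

eta = 25.8176%, W = 1291.6198 kJ, Qc = 3711.2482 kJ


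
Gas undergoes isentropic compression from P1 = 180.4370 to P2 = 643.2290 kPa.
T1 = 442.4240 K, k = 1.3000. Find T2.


(k-1)/k = 0.2308
(P2/P1)^exp = 1.3409
T2 = 442.4240 * 1.3409 = 593.2429 K

593.2429 K


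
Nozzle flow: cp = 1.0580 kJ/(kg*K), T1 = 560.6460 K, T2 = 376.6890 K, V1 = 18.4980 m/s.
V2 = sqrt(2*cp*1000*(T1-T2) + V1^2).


dT = 183.9570 K
2*cp*1000*dT = 389253.0120
V1^2 = 342.1760
V2 = sqrt(389595.1880) = 624.1756 m/s

624.1756 m/s


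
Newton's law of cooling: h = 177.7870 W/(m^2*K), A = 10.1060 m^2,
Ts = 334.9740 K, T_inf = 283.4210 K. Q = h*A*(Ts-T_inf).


dT = 51.5530 K
Q = 177.7870 * 10.1060 * 51.5530 = 92626.0702 W

92626.0702 W


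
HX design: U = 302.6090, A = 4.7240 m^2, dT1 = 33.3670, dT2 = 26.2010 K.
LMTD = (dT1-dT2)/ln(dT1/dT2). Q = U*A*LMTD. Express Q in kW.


LMTD = 29.6398 K
Q = 302.6090 * 4.7240 * 29.6398 = 42370.7806 W = 42.3708 kW

42.3708 kW


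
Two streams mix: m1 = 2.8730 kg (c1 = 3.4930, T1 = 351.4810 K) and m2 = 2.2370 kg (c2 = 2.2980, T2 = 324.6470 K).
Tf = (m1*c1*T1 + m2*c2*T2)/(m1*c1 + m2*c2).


num = 5196.1374
den = 15.1760
Tf = 342.3914 K

342.3914 K


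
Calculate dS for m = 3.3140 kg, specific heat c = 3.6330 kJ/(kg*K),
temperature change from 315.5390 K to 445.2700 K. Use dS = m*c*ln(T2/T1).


T2/T1 = 1.4111
ln(T2/T1) = 0.3444
dS = 3.3140 * 3.6330 * 0.3444 = 4.1465 kJ/K

4.1465 kJ/K


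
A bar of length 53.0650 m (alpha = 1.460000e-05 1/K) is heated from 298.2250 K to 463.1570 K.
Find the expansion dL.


dT = 164.9320 K
dL = 1.460000e-05 * 53.0650 * 164.9320 = 0.127781 m
L_final = 53.192781 m

dL = 0.127781 m


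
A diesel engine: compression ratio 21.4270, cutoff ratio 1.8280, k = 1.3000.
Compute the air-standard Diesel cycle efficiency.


r^(k-1) = 2.5078
rc^k = 2.1906
eta = 0.5589 = 55.8923%

55.8923%


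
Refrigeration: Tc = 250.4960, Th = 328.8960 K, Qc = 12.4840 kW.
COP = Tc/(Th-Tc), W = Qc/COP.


COP = 250.4960 / 78.4000 = 3.1951
W = 12.4840 / 3.1951 = 3.9072 kW

COP = 3.1951, W = 3.9072 kW


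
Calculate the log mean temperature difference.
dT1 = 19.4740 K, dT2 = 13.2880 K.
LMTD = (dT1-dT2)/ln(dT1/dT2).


dT1/dT2 = 1.4655
ln(dT1/dT2) = 0.3822
LMTD = 6.1860 / 0.3822 = 16.1844 K

16.1844 K


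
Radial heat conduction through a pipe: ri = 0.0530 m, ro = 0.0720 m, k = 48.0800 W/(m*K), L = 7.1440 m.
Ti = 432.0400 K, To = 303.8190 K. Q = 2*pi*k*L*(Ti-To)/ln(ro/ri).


dT = 128.2210 K
ln(ro/ri) = 0.3064
Q = 2*pi*48.0800*7.1440*128.2210 / 0.3064 = 903218.3139 W

903218.3139 W


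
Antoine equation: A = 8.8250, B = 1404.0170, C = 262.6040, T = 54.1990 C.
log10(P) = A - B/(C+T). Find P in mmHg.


C+T = 316.8030
B/(C+T) = 4.4318
log10(P) = 8.8250 - 4.4318 = 4.3932
P = 10^4.3932 = 24726.9257 mmHg

24726.9257 mmHg


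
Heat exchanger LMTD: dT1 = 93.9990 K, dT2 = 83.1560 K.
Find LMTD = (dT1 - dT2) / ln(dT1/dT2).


dT1/dT2 = 1.1304
ln(dT1/dT2) = 0.1226
LMTD = 10.8430 / 0.1226 = 88.4668 K

88.4668 K


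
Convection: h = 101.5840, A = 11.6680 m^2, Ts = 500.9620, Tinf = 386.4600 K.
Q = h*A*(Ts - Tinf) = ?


dT = 114.5020 K
Q = 101.5840 * 11.6680 * 114.5020 = 135717.1724 W

135717.1724 W


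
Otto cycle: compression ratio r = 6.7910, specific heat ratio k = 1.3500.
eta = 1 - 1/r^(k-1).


r^(k-1) = 1.9551
eta = 1 - 1/1.9551 = 0.4885 = 48.8526%

48.8526%


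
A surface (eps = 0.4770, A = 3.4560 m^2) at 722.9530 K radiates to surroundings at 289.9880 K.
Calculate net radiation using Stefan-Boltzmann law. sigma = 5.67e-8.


T^4 = 2.7317e+11
Tsurr^4 = 7.0716e+09
Q = 0.4770 * 5.67e-8 * 3.4560 * 2.6610e+11 = 24872.8080 W

24872.8080 W


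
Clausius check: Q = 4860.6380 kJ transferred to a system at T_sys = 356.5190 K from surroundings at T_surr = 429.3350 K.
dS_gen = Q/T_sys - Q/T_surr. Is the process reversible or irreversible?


dS_sys = 4860.6380/356.5190 = 13.6336 kJ/K
dS_surr = -4860.6380/429.3350 = -11.3213 kJ/K
dS_gen = 13.6336 - 11.3213 = 2.3123 kJ/K (irreversible)

dS_gen = 2.3123 kJ/K, irreversible


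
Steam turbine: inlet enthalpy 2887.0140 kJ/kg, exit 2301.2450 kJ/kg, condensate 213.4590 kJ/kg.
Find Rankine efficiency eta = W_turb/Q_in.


W = 585.7690 kJ/kg
Q_in = 2673.5550 kJ/kg
eta = 0.2191 = 21.9097%

eta = 21.9097%


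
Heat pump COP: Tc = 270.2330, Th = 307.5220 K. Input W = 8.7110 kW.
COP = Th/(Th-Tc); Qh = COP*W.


COP = 307.5220 / 37.2890 = 8.2470
Qh = 8.2470 * 8.7110 = 71.8395 kW

COP = 8.2470, Qh = 71.8395 kW


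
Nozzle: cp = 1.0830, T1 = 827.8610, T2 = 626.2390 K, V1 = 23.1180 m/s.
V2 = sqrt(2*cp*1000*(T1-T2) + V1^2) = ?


dT = 201.6220 K
2*cp*1000*dT = 436713.2520
V1^2 = 534.4419
V2 = sqrt(437247.6939) = 661.2471 m/s

661.2471 m/s


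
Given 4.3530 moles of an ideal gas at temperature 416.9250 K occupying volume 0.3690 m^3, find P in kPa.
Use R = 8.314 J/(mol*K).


P = nRT/V = 4.3530 * 8.314 * 416.9250 / 0.3690
= 15088.8668 / 0.3690 = 40891.2379 Pa = 40.8912 kPa

40.8912 kPa


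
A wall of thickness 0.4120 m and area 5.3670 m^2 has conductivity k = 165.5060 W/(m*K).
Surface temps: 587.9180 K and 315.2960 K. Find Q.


dT = 272.6220 K
Q = 165.5060 * 5.3670 * 272.6220 / 0.4120 = 587772.1731 W

587772.1731 W


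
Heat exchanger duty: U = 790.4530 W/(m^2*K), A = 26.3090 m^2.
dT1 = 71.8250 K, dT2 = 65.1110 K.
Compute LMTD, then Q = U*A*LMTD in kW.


LMTD = 68.4131 K
Q = 790.4530 * 26.3090 * 68.4131 = 1422720.7413 W = 1422.7207 kW

1422.7207 kW


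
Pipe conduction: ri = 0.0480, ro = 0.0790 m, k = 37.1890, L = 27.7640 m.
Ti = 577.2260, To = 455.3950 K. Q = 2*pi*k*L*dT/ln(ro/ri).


dT = 121.8310 K
ln(ro/ri) = 0.4982
Q = 2*pi*37.1890*27.7640*121.8310 / 0.4982 = 1586315.8339 W

1586315.8339 W


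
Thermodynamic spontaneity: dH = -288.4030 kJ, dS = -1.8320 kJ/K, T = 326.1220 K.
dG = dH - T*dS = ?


T*dS = 326.1220 * -1.8320 = -597.4555 kJ
dG = -288.4030 + 597.4555 = 309.0525 kJ (non-spontaneous)

dG = 309.0525 kJ, non-spontaneous


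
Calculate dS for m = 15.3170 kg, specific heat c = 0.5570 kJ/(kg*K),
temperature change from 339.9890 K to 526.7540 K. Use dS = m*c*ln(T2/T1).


T2/T1 = 1.5493
ln(T2/T1) = 0.4378
dS = 15.3170 * 0.5570 * 0.4378 = 3.7353 kJ/K

3.7353 kJ/K


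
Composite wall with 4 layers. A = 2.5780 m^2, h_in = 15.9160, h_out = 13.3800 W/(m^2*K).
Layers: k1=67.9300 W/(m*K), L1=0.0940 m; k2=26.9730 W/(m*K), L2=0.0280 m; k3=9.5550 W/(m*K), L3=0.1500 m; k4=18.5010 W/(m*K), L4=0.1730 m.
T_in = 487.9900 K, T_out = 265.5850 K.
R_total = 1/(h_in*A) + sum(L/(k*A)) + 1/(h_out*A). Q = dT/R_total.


R_conv_in = 1/(15.9160*2.5780) = 0.0244
R_1 = 0.0940/(67.9300*2.5780) = 0.0005
R_2 = 0.0280/(26.9730*2.5780) = 0.0004
R_3 = 0.1500/(9.5550*2.5780) = 0.0061
R_4 = 0.1730/(18.5010*2.5780) = 0.0036
R_conv_out = 1/(13.3800*2.5780) = 0.0290
R_total = 0.0640 K/W
Q = 222.4050 / 0.0640 = 3474.0767 W

R_total = 0.0640 K/W, Q = 3474.0767 W


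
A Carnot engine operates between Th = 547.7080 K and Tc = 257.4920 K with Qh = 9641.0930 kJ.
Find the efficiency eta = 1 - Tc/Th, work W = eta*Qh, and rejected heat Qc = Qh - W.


eta = 1 - 257.4920/547.7080 = 0.5299
W = 0.5299 * 9641.0930 = 5108.5605 kJ
Qc = 9641.0930 - 5108.5605 = 4532.5325 kJ

eta = 52.9874%, W = 5108.5605 kJ, Qc = 4532.5325 kJ


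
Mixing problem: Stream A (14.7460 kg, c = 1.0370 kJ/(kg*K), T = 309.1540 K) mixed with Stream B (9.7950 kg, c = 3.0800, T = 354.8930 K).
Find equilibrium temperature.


num = 15434.0849
den = 45.4602
Tf = 339.5076 K

339.5076 K


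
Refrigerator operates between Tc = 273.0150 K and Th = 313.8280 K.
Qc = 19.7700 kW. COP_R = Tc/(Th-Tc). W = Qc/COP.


COP = 273.0150 / 40.8130 = 6.6894
W = 19.7700 / 6.6894 = 2.9554 kW

COP = 6.6894, W = 2.9554 kW


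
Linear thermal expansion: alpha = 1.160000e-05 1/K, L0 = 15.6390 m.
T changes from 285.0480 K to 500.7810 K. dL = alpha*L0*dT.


dT = 215.7330 K
dL = 1.160000e-05 * 15.6390 * 215.7330 = 0.039137 m
L_final = 15.678137 m

dL = 0.039137 m


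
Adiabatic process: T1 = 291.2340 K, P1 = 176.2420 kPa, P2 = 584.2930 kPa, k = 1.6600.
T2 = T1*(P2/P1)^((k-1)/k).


(k-1)/k = 0.3976
(P2/P1)^exp = 1.6105
T2 = 291.2340 * 1.6105 = 469.0253 K

469.0253 K


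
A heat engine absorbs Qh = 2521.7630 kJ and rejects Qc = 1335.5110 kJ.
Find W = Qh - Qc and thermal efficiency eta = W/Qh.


W = 2521.7630 - 1335.5110 = 1186.2520 kJ
eta = 1186.2520 / 2521.7630 = 0.4704 = 47.0406%

W = 1186.2520 kJ, eta = 47.0406%


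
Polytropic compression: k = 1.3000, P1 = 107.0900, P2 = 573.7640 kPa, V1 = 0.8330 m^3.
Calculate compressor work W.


(k-1)/k = 0.2308
(P2/P1)^exp = 1.4731
W = 4.3333 * 107.0900 * 0.8330 * (1.4731 - 1) = 182.8745 kJ

182.8745 kJ


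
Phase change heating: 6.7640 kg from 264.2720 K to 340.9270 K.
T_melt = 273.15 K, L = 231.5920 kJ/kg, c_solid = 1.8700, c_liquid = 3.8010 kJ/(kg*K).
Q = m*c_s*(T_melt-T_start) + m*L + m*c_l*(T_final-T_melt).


Q1 (sensible, solid) = 6.7640 * 1.8700 * 8.8780 = 112.2950 kJ
Q2 (latent) = 6.7640 * 231.5920 = 1566.4883 kJ
Q3 (sensible, liquid) = 6.7640 * 3.8010 * 67.7770 = 1742.5442 kJ
Q_total = 3421.3275 kJ

3421.3275 kJ


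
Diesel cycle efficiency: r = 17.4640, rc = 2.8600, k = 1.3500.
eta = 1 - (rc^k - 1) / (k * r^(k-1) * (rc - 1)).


r^(k-1) = 2.7211
rc^k = 4.1314
eta = 0.5417 = 54.1713%

54.1713%


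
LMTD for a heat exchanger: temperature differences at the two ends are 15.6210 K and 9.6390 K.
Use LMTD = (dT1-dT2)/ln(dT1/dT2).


dT1/dT2 = 1.6206
ln(dT1/dT2) = 0.4828
LMTD = 5.9820 / 0.4828 = 12.3903 K

12.3903 K


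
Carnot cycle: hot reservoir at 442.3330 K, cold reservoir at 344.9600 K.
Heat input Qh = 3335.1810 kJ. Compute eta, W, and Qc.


eta = 1 - 344.9600/442.3330 = 0.2201
W = 0.2201 * 3335.1810 = 734.1903 kJ
Qc = 3335.1810 - 734.1903 = 2600.9907 kJ

eta = 22.0135%, W = 734.1903 kJ, Qc = 2600.9907 kJ


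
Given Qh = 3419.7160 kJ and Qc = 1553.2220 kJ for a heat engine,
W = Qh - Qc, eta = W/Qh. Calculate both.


W = 3419.7160 - 1553.2220 = 1866.4940 kJ
eta = 1866.4940 / 3419.7160 = 0.5458 = 54.5804%

W = 1866.4940 kJ, eta = 54.5804%


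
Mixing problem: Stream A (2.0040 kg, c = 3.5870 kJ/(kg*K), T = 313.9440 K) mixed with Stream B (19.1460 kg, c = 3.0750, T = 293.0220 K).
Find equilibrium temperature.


num = 19508.1013
den = 66.0623
Tf = 295.2986 K

295.2986 K


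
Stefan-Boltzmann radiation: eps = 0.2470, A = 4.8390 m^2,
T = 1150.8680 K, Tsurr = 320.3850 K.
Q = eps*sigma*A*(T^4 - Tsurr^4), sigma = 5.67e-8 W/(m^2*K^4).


T^4 = 1.7543e+12
Tsurr^4 = 1.0536e+10
Q = 0.2470 * 5.67e-8 * 4.8390 * 1.7438e+12 = 118173.8672 W

118173.8672 W


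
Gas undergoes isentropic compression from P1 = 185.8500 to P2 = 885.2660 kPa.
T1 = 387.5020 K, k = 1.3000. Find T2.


(k-1)/k = 0.2308
(P2/P1)^exp = 1.4336
T2 = 387.5020 * 1.4336 = 555.5396 K

555.5396 K


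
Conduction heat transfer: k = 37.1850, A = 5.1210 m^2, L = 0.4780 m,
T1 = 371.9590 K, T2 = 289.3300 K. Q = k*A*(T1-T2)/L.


dT = 82.6290 K
Q = 37.1850 * 5.1210 * 82.6290 / 0.4780 = 32917.5241 W

32917.5241 W


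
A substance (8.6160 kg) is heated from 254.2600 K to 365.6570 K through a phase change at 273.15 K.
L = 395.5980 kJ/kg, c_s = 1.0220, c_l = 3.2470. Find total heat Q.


Q1 (sensible, solid) = 8.6160 * 1.0220 * 18.8900 = 166.3369 kJ
Q2 (latent) = 8.6160 * 395.5980 = 3408.4724 kJ
Q3 (sensible, liquid) = 8.6160 * 3.2470 * 92.5070 = 2587.9899 kJ
Q_total = 6162.7991 kJ

6162.7991 kJ


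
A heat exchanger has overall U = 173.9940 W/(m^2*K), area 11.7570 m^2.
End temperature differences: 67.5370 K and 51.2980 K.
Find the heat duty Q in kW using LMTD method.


LMTD = 59.0458 K
Q = 173.9940 * 11.7570 * 59.0458 = 120786.8750 W = 120.7869 kW

120.7869 kW


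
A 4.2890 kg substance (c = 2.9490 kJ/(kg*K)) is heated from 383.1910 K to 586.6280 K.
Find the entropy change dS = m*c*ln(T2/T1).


T2/T1 = 1.5309
ln(T2/T1) = 0.4259
dS = 4.2890 * 2.9490 * 0.4259 = 5.3864 kJ/K

5.3864 kJ/K


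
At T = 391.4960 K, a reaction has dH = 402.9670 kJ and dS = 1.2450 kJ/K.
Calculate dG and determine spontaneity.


T*dS = 391.4960 * 1.2450 = 487.4125 kJ
dG = 402.9670 - 487.4125 = -84.4455 kJ (spontaneous)

dG = -84.4455 kJ, spontaneous


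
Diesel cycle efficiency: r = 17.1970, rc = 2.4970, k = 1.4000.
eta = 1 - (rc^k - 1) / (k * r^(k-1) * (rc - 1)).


r^(k-1) = 3.1202
rc^k = 3.6007
eta = 0.6023 = 60.2298%

60.2298%


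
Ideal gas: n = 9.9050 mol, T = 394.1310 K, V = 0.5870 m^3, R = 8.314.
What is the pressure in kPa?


P = nRT/V = 9.9050 * 8.314 * 394.1310 / 0.5870
= 32456.7549 / 0.5870 = 55292.5977 Pa = 55.2926 kPa

55.2926 kPa


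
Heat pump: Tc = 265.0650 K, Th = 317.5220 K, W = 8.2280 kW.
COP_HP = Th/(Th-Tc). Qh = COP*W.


COP = 317.5220 / 52.4570 = 6.0530
Qh = 6.0530 * 8.2280 = 49.8040 kW

COP = 6.0530, Qh = 49.8040 kW


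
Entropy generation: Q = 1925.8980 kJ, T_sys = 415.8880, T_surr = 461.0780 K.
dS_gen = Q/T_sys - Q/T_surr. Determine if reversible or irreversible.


dS_sys = 1925.8980/415.8880 = 4.6308 kJ/K
dS_surr = -1925.8980/461.0780 = -4.1769 kJ/K
dS_gen = 4.6308 - 4.1769 = 0.4539 kJ/K (irreversible)

dS_gen = 0.4539 kJ/K, irreversible


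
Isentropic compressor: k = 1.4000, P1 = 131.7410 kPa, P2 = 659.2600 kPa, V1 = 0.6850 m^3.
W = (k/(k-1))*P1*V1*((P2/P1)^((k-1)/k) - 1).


(k-1)/k = 0.2857
(P2/P1)^exp = 1.5842
W = 3.5000 * 131.7410 * 0.6850 * (1.5842 - 1) = 184.5193 kJ

184.5193 kJ


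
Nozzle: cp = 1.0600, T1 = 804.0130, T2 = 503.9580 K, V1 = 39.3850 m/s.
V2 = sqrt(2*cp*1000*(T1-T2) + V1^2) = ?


dT = 300.0550 K
2*cp*1000*dT = 636116.6000
V1^2 = 1551.1782
V2 = sqrt(637667.7782) = 798.5410 m/s

798.5410 m/s


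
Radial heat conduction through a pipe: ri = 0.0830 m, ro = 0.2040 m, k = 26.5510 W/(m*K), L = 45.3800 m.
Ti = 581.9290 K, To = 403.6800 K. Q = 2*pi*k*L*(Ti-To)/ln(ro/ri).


dT = 178.2490 K
ln(ro/ri) = 0.8993
Q = 2*pi*26.5510*45.3800*178.2490 / 0.8993 = 1500574.9989 W

1500574.9989 W


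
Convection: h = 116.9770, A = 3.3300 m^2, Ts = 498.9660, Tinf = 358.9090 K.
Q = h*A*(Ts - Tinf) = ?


dT = 140.0570 K
Q = 116.9770 * 3.3300 * 140.0570 = 54556.8808 W

54556.8808 W


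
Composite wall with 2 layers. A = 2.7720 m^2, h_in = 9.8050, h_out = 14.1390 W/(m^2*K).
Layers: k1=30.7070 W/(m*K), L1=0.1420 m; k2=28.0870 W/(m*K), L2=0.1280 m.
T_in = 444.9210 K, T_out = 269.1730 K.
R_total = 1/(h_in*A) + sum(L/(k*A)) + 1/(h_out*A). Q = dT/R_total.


R_conv_in = 1/(9.8050*2.7720) = 0.0368
R_1 = 0.1420/(30.7070*2.7720) = 0.0017
R_2 = 0.1280/(28.0870*2.7720) = 0.0016
R_conv_out = 1/(14.1390*2.7720) = 0.0255
R_total = 0.0656 K/W
Q = 175.7480 / 0.0656 = 2678.2965 W

R_total = 0.0656 K/W, Q = 2678.2965 W


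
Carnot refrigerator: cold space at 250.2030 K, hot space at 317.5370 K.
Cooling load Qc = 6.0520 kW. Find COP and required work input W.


COP = 250.2030 / 67.3340 = 3.7158
W = 6.0520 / 3.7158 = 1.6287 kW

COP = 3.7158, W = 1.6287 kW


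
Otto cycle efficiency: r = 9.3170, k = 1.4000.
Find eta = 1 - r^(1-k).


r^(k-1) = 2.4418
eta = 1 - 1/2.4418 = 0.5905 = 59.0466%

59.0466%


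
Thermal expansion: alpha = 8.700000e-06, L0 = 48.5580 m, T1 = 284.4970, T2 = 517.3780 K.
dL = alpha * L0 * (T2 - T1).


dT = 232.8810 K
dL = 8.700000e-06 * 48.5580 * 232.8810 = 0.098382 m
L_final = 48.656382 m

dL = 0.098382 m


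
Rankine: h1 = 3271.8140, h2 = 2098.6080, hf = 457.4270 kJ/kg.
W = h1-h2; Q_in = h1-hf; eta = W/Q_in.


W = 1173.2060 kJ/kg
Q_in = 2814.3870 kJ/kg
eta = 0.4169 = 41.6860%

eta = 41.6860%


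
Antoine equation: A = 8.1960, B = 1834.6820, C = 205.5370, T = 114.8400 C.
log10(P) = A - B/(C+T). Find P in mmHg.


C+T = 320.3770
B/(C+T) = 5.7266
log10(P) = 8.1960 - 5.7266 = 2.4694
P = 10^2.4694 = 294.6900 mmHg

294.6900 mmHg


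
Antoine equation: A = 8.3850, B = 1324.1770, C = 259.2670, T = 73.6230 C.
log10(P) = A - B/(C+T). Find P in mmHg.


C+T = 332.8900
B/(C+T) = 3.9778
log10(P) = 8.3850 - 3.9778 = 4.4072
P = 10^4.4072 = 25537.5069 mmHg

25537.5069 mmHg


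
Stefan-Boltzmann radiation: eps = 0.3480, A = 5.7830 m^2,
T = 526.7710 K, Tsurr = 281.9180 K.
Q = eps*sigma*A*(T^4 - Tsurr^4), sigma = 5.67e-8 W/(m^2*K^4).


T^4 = 7.6999e+10
Tsurr^4 = 6.3167e+09
Q = 0.3480 * 5.67e-8 * 5.7830 * 7.0683e+10 = 8065.4506 W

8065.4506 W


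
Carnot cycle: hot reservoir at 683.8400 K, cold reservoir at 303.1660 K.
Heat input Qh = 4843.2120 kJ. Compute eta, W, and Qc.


eta = 1 - 303.1660/683.8400 = 0.5567
W = 0.5567 * 4843.2120 = 2696.0764 kJ
Qc = 4843.2120 - 2696.0764 = 2147.1356 kJ

eta = 55.6671%, W = 2696.0764 kJ, Qc = 2147.1356 kJ


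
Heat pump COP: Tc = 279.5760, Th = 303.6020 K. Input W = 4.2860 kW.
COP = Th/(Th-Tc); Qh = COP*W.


COP = 303.6020 / 24.0260 = 12.6364
Qh = 12.6364 * 4.2860 = 54.1596 kW

COP = 12.6364, Qh = 54.1596 kW


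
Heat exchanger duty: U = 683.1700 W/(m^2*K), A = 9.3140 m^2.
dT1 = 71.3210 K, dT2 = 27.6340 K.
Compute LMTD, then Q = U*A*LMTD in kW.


LMTD = 46.0763 K
Q = 683.1700 * 9.3140 * 46.0763 = 293185.8328 W = 293.1858 kW

293.1858 kW


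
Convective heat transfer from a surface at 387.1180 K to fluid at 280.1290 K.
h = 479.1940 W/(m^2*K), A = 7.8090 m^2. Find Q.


dT = 106.9890 K
Q = 479.1940 * 7.8090 * 106.9890 = 400355.6139 W

400355.6139 W


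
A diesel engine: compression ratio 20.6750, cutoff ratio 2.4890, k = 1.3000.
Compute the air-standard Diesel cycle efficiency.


r^(k-1) = 2.4810
rc^k = 3.2721
eta = 0.5269 = 52.6888%

52.6888%


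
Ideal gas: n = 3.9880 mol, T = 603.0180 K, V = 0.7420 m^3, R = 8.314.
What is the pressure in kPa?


P = nRT/V = 3.9880 * 8.314 * 603.0180 / 0.7420
= 19993.8047 / 0.7420 = 26945.8284 Pa = 26.9458 kPa

26.9458 kPa


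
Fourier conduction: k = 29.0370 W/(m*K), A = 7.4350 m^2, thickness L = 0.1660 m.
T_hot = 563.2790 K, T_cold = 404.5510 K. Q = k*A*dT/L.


dT = 158.7280 K
Q = 29.0370 * 7.4350 * 158.7280 / 0.1660 = 206432.5482 W

206432.5482 W


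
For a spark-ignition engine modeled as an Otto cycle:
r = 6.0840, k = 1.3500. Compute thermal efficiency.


r^(k-1) = 1.8813
eta = 1 - 1/1.8813 = 0.4685 = 46.8463%

46.8463%


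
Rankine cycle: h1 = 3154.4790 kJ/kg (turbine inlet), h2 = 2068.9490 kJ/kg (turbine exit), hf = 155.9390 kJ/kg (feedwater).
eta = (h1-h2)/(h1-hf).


W = 1085.5300 kJ/kg
Q_in = 2998.5400 kJ/kg
eta = 0.3620 = 36.2020%

eta = 36.2020%


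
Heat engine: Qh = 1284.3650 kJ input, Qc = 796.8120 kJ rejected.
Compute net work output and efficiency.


W = 1284.3650 - 796.8120 = 487.5530 kJ
eta = 487.5530 / 1284.3650 = 0.3796 = 37.9606%

W = 487.5530 kJ, eta = 37.9606%


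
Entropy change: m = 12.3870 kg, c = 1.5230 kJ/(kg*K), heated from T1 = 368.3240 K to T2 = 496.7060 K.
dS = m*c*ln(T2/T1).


T2/T1 = 1.3486
ln(T2/T1) = 0.2990
dS = 12.3870 * 1.5230 * 0.2990 = 5.6414 kJ/K

5.6414 kJ/K


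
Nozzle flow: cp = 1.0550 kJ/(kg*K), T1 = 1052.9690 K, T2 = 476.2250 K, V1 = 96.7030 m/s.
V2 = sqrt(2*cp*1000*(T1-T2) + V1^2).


dT = 576.7440 K
2*cp*1000*dT = 1216929.8400
V1^2 = 9351.4702
V2 = sqrt(1226281.3102) = 1107.3759 m/s

1107.3759 m/s


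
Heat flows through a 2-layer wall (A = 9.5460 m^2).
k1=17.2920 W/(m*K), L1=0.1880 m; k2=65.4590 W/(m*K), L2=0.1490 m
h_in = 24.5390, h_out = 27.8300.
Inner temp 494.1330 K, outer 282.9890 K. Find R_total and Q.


R_conv_in = 1/(24.5390*9.5460) = 0.0043
R_1 = 0.1880/(17.2920*9.5460) = 0.0011
R_2 = 0.1490/(65.4590*9.5460) = 0.0002
R_conv_out = 1/(27.8300*9.5460) = 0.0038
R_total = 0.0094 K/W
Q = 211.1440 / 0.0094 = 22437.1688 W

R_total = 0.0094 K/W, Q = 22437.1688 W


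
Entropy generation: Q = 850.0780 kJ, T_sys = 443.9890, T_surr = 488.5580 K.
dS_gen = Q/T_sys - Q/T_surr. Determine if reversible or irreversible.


dS_sys = 850.0780/443.9890 = 1.9146 kJ/K
dS_surr = -850.0780/488.5580 = -1.7400 kJ/K
dS_gen = 1.9146 - 1.7400 = 0.1747 kJ/K (irreversible)

dS_gen = 0.1747 kJ/K, irreversible


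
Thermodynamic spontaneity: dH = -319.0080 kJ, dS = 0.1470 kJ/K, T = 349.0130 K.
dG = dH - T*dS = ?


T*dS = 349.0130 * 0.1470 = 51.3049 kJ
dG = -319.0080 - 51.3049 = -370.3129 kJ (spontaneous)

dG = -370.3129 kJ, spontaneous


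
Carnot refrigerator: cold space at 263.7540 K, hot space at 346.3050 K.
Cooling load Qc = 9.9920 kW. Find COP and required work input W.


COP = 263.7540 / 82.5510 = 3.1950
W = 9.9920 / 3.1950 = 3.1273 kW

COP = 3.1950, W = 3.1273 kW


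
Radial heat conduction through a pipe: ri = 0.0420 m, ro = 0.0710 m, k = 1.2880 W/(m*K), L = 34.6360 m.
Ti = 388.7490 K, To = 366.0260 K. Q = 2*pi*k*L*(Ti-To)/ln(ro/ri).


dT = 22.7230 K
ln(ro/ri) = 0.5250
Q = 2*pi*1.2880*34.6360*22.7230 / 0.5250 = 12131.6910 W

12131.6910 W


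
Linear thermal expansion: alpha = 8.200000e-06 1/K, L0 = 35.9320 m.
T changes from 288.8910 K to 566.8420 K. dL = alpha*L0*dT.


dT = 277.9510 K
dL = 8.200000e-06 * 35.9320 * 277.9510 = 0.081896 m
L_final = 36.013896 m

dL = 0.081896 m


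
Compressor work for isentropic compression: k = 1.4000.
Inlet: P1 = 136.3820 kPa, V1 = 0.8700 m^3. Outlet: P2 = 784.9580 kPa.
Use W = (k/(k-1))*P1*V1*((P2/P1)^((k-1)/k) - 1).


(k-1)/k = 0.2857
(P2/P1)^exp = 1.6488
W = 3.5000 * 136.3820 * 0.8700 * (1.6488 - 1) = 269.4364 kJ

269.4364 kJ


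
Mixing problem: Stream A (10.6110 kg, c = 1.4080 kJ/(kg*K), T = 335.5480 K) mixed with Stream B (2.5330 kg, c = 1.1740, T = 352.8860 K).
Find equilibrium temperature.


num = 6062.5757
den = 17.9140
Tf = 338.4261 K

338.4261 K


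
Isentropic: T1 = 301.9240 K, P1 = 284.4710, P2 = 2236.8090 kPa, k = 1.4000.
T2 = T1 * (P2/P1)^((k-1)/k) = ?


(k-1)/k = 0.2857
(P2/P1)^exp = 1.8025
T2 = 301.9240 * 1.8025 = 544.2278 K

544.2278 K


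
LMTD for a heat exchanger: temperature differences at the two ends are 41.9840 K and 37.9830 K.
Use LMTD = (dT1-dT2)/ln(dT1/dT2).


dT1/dT2 = 1.1053
ln(dT1/dT2) = 0.1001
LMTD = 4.0010 / 0.1001 = 39.9501 K

39.9501 K


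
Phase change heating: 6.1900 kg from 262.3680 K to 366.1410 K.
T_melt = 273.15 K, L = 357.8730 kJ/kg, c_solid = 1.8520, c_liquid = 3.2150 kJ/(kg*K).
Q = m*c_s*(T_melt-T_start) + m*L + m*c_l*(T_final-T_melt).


Q1 (sensible, solid) = 6.1900 * 1.8520 * 10.7820 = 123.6036 kJ
Q2 (latent) = 6.1900 * 357.8730 = 2215.2339 kJ
Q3 (sensible, liquid) = 6.1900 * 3.2150 * 92.9910 = 1850.5999 kJ
Q_total = 4189.4374 kJ

4189.4374 kJ


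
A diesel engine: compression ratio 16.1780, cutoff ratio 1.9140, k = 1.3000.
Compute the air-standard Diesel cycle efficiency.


r^(k-1) = 2.3050
rc^k = 2.3255
eta = 0.5160 = 51.6020%

51.6020%


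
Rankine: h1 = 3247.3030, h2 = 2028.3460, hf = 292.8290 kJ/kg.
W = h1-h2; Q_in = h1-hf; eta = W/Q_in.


W = 1218.9570 kJ/kg
Q_in = 2954.4740 kJ/kg
eta = 0.4126 = 41.2580%

eta = 41.2580%


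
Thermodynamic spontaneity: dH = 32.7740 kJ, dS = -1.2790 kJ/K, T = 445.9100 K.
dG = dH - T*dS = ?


T*dS = 445.9100 * -1.2790 = -570.3189 kJ
dG = 32.7740 + 570.3189 = 603.0929 kJ (non-spontaneous)

dG = 603.0929 kJ, non-spontaneous


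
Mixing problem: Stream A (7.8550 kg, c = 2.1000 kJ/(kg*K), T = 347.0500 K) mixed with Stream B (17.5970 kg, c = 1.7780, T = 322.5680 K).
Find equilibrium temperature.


num = 15817.0986
den = 47.7830
Tf = 331.0196 K

331.0196 K


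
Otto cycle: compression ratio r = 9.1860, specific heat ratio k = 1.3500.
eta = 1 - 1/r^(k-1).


r^(k-1) = 2.1732
eta = 1 - 1/2.1732 = 0.5398 = 53.9843%

53.9843%


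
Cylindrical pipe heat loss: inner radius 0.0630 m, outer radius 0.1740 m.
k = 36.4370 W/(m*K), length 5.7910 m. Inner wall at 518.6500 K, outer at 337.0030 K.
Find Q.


dT = 181.6470 K
ln(ro/ri) = 1.0159
Q = 2*pi*36.4370*5.7910*181.6470 / 1.0159 = 237052.4894 W

237052.4894 W


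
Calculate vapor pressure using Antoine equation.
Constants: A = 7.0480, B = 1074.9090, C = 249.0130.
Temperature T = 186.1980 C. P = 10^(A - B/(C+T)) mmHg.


C+T = 435.2110
B/(C+T) = 2.4699
log10(P) = 7.0480 - 2.4699 = 4.5781
P = 10^4.5781 = 37856.7084 mmHg

37856.7084 mmHg
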